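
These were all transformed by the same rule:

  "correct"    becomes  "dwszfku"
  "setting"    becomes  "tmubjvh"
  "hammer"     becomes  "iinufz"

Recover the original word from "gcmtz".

fully

Shifts by position in correct: pos 0: c→d (+1), pos 1: o→w (+8), pos 2: r→s (+1), pos 3: r→z (+8) — repeating every 2. The shifts repeat in a cycle of length 2: positions 0,1,… shift by +1, +8, then the pattern repeats.
Decoding gcmtz: g−1=f, c−8=u, m−1=l, t−8=l, z−1=y.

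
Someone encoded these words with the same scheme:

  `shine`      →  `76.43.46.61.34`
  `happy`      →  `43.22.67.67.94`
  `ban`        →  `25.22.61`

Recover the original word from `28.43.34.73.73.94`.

The formula is n = 3×(alphabet index, a=1) + 19.
Reversing it on 28.43.34.73.73.94: 28→(28−19)÷3=3=c, 43→(43−19)÷3=8=h, 34→(34−19)÷3=5=e, 73→(73−19)÷3=18=r, 73→(73−19)÷3=18=r, 94→(94−19)÷3=25=y.

cherry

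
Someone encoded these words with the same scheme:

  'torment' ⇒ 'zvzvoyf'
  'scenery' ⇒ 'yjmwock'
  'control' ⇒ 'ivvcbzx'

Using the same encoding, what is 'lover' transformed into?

rvdnb

In torment: t→z is +6, o→v is +7, r→z is +8, m→v is +9 — the shift increases by 1 each position. Each letter shifts forward by (position + 6), i.e. 6, 7, 8, … — the shift grows by one for each successive letter.
On lover: l+6=r, o+7=v, v+8=d, e+9=n, r+10=b.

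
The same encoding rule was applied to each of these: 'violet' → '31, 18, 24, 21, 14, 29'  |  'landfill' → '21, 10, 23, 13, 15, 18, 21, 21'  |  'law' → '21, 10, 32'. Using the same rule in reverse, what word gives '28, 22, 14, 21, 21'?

v is letter #22 and maps to 31: an offset of 9. Letters become their 1-based position plus 9 (so a→10, b→11, …).
Reversing it on 28, 22, 14, 21, 21: 28→(28−9)÷1=19=s, 22→(22−9)÷1=13=m, 14→(14−9)÷1=5=e, 21→(21−9)÷1=12=l, 21→(21−9)÷1=12=l.

smell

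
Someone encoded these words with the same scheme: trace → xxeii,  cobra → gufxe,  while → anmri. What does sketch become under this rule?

wqizgn

Shifts by position in trace: pos 0: t→x (+4), pos 1: r→x (+6), pos 2: a→e (+4), pos 3: c→i (+6) — repeating every 2. The shifts repeat in a cycle of length 2: positions 0,1,… shift by +4, +6, then the pattern repeats.
Applying it to sketch: s+4=w, k+6=q, e+4=i, t+6=z, c+4=g, h+6=n.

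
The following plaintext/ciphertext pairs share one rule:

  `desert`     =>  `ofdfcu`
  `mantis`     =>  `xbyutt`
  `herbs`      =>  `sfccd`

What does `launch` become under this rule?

wbfoni

Shifts by position in desert: pos 0: d→o (+11), pos 1: e→f (+1), pos 2: s→d (+11), pos 3: e→f (+1) — repeating every 2. A repeating key of period 2 is used — shifts +11, +1 over and over.
For launch: l+11=w, a+1=b, u+11=f, n+1=o, c+11=n, h+1=i.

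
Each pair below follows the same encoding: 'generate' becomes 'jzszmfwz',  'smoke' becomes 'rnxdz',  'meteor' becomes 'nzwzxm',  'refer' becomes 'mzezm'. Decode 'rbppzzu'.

g(6)→j(9) and e(4)→z(25) fit y≡5x+5 (mod 26); the inverse of 5 mod 26 is 21. This is an affine cipher: with a=0,…,z=25, each position x becomes (5x+5) mod 26.
Undoing it on rbppzzu: r(17)→21·(17−5)≡18=s; b(1)→21·(1−5)≡20=u; p(15)→21·(15−5)≡2=c; p(15)→21·(15−5)≡2=c; z(25)→21·(25−5)≡4=e; z(25)→21·(25−5)≡4=e; u(20)→21·(20−5)≡3=d (all mod 26).

succeed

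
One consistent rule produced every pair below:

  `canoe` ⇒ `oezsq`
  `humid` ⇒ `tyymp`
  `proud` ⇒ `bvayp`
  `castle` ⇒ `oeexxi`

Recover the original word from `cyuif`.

Shifts by position in canoe: pos 0: c→o (+12), pos 1: a→e (+4), pos 2: n→z (+12), pos 3: o→s (+4) — repeating every 2. A repeating key of period 2 is used — shifts +12, +4 over and over.
Undoing it on cyuif: c−12=q, y−4=u, u−12=i, i−4=e, f−12=t.

quiet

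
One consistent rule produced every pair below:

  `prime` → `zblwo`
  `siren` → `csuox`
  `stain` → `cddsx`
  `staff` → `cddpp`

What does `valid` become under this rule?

fkosn

The shifts repeat in a cycle of length 3: positions 0,1,… shift by +10, +10, +3, then the pattern repeats.
Applying it to valid: v+10=f, a+10=k, l+3=o, i+10=s, d+10=n.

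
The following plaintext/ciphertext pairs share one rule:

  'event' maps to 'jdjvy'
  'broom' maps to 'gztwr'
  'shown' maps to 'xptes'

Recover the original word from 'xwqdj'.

solve

Shifts by position in event: pos 0: e→j (+5), pos 1: v→d (+8), pos 2: e→j (+5), pos 3: n→v (+8) — repeating every 2. It's a Vigenère-style cipher with numeric key [5,8]: position i shifts by key[i mod 2].
Undoing it on xwqdj: x−5=s, w−8=o, q−5=l, d−8=v, j−5=e.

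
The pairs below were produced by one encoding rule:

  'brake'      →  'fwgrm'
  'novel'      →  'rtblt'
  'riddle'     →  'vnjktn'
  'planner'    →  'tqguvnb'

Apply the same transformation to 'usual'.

yxaht

Each letter shifts forward by (position + 4), i.e. 4, 5, 6, … — the shift grows by one for each successive letter.
On usual: u+4=y, s+5=x, u+6=a, a+7=h, l+8=t.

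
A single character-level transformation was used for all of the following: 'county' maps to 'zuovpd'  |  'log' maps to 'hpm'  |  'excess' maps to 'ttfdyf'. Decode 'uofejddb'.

The output letters match the input read backwards, each shifted +1: county reversed is ytnuoc. Read the word backwards and shift each letter +1.
Reversing it on uofejddb: shift back: u−1=t, o−1=n, f−1=e, e−1=d, j−1=i, d−1=c, d−1=c, b−1=a → tnedicca; then reverse → accident.

accident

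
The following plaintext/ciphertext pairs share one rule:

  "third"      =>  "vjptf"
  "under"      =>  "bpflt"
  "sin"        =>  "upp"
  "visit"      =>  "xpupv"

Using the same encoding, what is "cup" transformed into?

ebr

The shift depends on letter class: consonant t→v is +2, but vowel i→p is +7. Two shifts are in play — +7 for a/e/i/o/u, +2 for every other letter.
On cup: c(cons)+2=e, u(vowel)+7=b, p(cons)+2=r.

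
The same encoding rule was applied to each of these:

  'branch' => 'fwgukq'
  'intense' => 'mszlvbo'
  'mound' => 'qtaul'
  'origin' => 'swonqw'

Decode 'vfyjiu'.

rascal

The shift increases by 1 at each position, starting from +4: 4, 5, 6, ….
Decoding vfyjiu: v−4=r, f−5=a, y−6=s, j−7=c, i−8=a, u−9=l.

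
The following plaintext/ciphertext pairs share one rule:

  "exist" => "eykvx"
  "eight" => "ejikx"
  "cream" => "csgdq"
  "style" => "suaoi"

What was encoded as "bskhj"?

brief

In exist: e→e is +0, x→y is +1, i→k is +2, s→v is +3 — the shift increases by 1 each position. Letter i (0-indexed) is shifted by i+0, so successive shifts are 0, 1, 2, ….
Undoing it on bskhj: b−0=b, s−1=r, k−2=i, h−3=e, j−4=f.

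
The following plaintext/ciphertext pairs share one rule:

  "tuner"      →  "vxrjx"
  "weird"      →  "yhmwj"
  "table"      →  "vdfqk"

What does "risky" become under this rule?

In tuner: t→v is +2, u→x is +3, n→r is +4, e→j is +5 — the shift increases by 1 each position. The shift increases by 1 at each position, starting from +2: 2, 3, 4, ….
For risky: r+2=t, i+3=l, s+4=w, k+5=p, y+6=e.

tlwpe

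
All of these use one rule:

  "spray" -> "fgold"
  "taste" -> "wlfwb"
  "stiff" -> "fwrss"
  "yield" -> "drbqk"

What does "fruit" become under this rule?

sonrw

Each letter's alphabet position (a=0..z=25) is mapped through 17·x+11 mod 26 — an affine cipher.
Applying it to fruit: f(5)→17·5+11≡18=s; r(17)→17·17+11≡14=o; u(20)→17·20+11≡13=n; i(8)→17·8+11≡17=r; t(19)→17·19+11≡22=w (all mod 26).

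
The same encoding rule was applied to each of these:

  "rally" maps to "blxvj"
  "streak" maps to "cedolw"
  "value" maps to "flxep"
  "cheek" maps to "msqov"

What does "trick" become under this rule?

Shifts by position in rally: pos 0: r→b (+10), pos 1: a→l (+11), pos 2: l→x (+12), pos 3: l→v (+10), pos 4: y→j (+11) — repeating every 3. A repeating key of period 3 is used — shifts +10, +11, +12 over and over.
For trick: t+10=d, r+11=c, i+12=u, c+10=m, k+11=v.

dcumv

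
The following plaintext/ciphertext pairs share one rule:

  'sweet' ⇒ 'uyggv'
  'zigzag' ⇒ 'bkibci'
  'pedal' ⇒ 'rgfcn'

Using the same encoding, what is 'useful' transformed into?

Compare letters: s→u is +2, w→y is +2, e→g is +2 — a constant shift. Each letter is shifted forward by 2 in the alphabet (a Caesar shift of +2).
For useful: u+2=w, s+2=u, e+2=g, f+2=h, u+2=w, l+2=n.

wughwn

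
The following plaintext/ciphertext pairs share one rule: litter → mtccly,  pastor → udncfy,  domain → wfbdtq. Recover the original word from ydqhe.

ranch

l(11)→m(12) and i(8)→t(19) fit y≡15x+3 (mod 26); the inverse of 15 mod 26 is 7. Each letter's alphabet position (a=0..z=25) is mapped through 15·x+3 mod 26 — an affine cipher.
Decoding ydqhe: y(24)→7·(24−3)≡17=r; d(3)→7·(3−3)≡0=a; q(16)→7·(16−3)≡13=n; h(7)→7·(7−3)≡2=c; e(4)→7·(4−3)≡7=h (all mod 26).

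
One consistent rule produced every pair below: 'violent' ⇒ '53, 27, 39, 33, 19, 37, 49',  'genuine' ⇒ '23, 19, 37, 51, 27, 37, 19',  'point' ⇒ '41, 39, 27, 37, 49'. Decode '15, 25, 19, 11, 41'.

v(#22)→53 and i(#9)→27: differences scale by 2, so n = 2·pos + 9. With a=1..z=26, the number is 2·pos + 9.
Decoding 15, 25, 19, 11, 41: 15→(15−9)÷2=3=c, 25→(25−9)÷2=8=h, 19→(19−9)÷2=5=e, 11→(11−9)÷2=1=a, 41→(41−9)÷2=16=p.

cheap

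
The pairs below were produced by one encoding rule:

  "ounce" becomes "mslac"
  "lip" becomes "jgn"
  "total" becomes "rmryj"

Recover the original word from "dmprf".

forth

Compare letters: o→m is +24, u→s is +24, n→l is +24 — a constant shift. Every letter moves 24 places later in the alphabet, wrapping around z→a.
Undoing it on dmprf: d−24=f, m−24=o, p−24=r, r−24=t, f−24=h.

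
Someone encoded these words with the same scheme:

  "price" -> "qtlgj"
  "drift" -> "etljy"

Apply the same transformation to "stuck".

In price: p→q is +1, r→t is +2, i→l is +3, c→g is +4 — the shift increases by 1 each position. Letter i (0-indexed) is shifted by i+1, so successive shifts are 1, 2, 3, ….
Applying it to stuck: s+1=t, t+2=v, u+3=x, c+4=g, k+5=p.

tvxgp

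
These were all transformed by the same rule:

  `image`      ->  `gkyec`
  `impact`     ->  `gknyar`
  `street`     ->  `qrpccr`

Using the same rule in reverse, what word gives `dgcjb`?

Compare letters: i→g is +24, m→k is +24, a→y is +24 — a constant shift. It's a constant shift of +24 (ROT24).
Decoding dgcjb: d−24=f, g−24=i, c−24=e, j−24=l, b−24=d.

field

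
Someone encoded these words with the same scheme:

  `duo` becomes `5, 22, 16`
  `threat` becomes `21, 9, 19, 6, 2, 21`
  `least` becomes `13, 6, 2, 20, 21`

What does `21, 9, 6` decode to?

the

d is letter #4 and maps to 5: an offset of 1. Each letter is replaced by its alphabet position (a=1..z=26) + 1.
Undoing it on 21, 9, 6: 21→(21−1)÷1=20=t, 9→(9−1)÷1=8=h, 6→(6−1)÷1=5=e.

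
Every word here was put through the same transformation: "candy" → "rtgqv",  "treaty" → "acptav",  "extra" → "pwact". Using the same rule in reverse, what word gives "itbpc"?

laser

c(2)→r(17) and a(0)→t(19) fit y≡25x+19 (mod 26); the inverse of 25 mod 26 is 25. Treating letters as 0–25, the rule is x ↦ 25x + 19 (mod 26).
Decoding itbpc: i(8)→25·(8−19)≡11=l; t(19)→25·(19−19)≡0=a; b(1)→25·(1−19)≡18=s; p(15)→25·(15−19)≡4=e; c(2)→25·(2−19)≡17=r (all mod 26).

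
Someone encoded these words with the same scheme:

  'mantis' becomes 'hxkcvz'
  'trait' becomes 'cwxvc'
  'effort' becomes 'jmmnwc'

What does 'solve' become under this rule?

m(12)→h(7) and a(0)→x(23) fit y≡3x+23 (mod 26); the inverse of 3 mod 26 is 9. Each letter's alphabet position (a=0..z=25) is mapped through 3·x+23 mod 26 — an affine cipher.
For solve: s(18)→3·18+23≡25=z; o(14)→3·14+23≡13=n; l(11)→3·11+23≡4=e; v(21)→3·21+23≡8=i; e(4)→3·4+23≡9=j (all mod 26).

zneij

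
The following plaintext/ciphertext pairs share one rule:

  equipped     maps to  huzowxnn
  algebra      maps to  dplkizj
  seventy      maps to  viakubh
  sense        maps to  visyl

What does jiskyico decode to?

In equipped: e→h is +3, q→u is +4, u→z is +5, i→o is +6 — the shift increases by 1 each position. The shift increases by 1 at each position, starting from +3: 3, 4, 5, ….
Undoing it on jiskyico: j−3=g, i−4=e, s−5=n, k−6=e, y−7=r, i−8=a, c−9=t, o−10=e.

generate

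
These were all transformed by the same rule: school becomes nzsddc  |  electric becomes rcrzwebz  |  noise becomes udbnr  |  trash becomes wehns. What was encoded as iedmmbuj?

This is an affine cipher: with a=0,…,z=25, each position x becomes (9x+7) mod 26.
Undoing it on iedmmbuj: i(8)→3·(8−7)≡3=d; e(4)→3·(4−7)≡17=r; d(3)→3·(3−7)≡14=o; m(12)→3·(12−7)≡15=p; m(12)→3·(12−7)≡15=p; b(1)→3·(1−7)≡8=i; u(20)→3·(20−7)≡13=n; j(9)→3·(9−7)≡6=g (all mod 26).

dropping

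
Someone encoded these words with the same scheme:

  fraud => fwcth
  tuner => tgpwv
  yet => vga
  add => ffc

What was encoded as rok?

The output letters match the input read backwards, each shifted +2: fraud reversed is duarf. Two steps: reverse the string, then apply a Caesar shift of +2.
Reversing it on rok: shift back: r−2=p, o−2=m, k−2=i → pmi; then reverse → imp.

imp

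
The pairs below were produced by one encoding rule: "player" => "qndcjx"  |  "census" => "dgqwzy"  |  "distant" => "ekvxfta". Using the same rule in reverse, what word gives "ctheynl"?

In player: p→q is +1, l→n is +2, a→d is +3, y→c is +4 — the shift increases by 1 each position. Letter i (0-indexed) is shifted by i+1, so successive shifts are 1, 2, 3, ….
Undoing it on ctheynl: c−1=b, t−2=r, h−3=e, e−4=a, y−5=t, n−6=h, l−7=e.

breathe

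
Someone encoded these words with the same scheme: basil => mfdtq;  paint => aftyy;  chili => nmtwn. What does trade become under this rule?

ewloj

Shifts by position in basil: pos 0: b→m (+11), pos 1: a→f (+5), pos 2: s→d (+11), pos 3: i→t (+11), pos 4: l→q (+5) — repeating every 3. The shifts repeat in a cycle of length 3: positions 0,1,… shift by +11, +5, +11, then the pattern repeats.
Applying it to trade: t+11=e, r+5=w, a+11=l, d+11=o, e+5=j.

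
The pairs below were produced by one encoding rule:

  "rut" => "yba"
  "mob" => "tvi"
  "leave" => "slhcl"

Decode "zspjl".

slice

Compare letters: r→y is +7, u→b is +7, t→a is +7 — a constant shift. This is a Caesar cipher with shift 7.
Reversing it on zspjl: z−7=s, s−7=l, p−7=i, j−7=c, l−7=e.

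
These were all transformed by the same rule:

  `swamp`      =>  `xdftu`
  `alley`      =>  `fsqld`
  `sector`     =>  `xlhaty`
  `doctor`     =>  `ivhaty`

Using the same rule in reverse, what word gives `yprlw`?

timer

Shifts by position in swamp: pos 0: s→x (+5), pos 1: w→d (+7), pos 2: a→f (+5), pos 3: m→t (+7) — repeating every 2. It's a Vigenère-style cipher with numeric key [5,7]: position i shifts by key[i mod 2].
Reversing it on yprlw: y−5=t, p−7=i, r−5=m, l−7=e, w−5=r.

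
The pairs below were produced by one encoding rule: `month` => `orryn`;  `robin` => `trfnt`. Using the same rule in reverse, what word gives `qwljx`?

other

In month: m→o is +2, o→r is +3, n→r is +4, t→y is +5 — the shift increases by 1 each position. Each letter shifts forward by (position + 2), i.e. 2, 3, 4, … — the shift grows by one for each successive letter.
Decoding qwljx: q−2=o, w−3=t, l−4=h, j−5=e, x−6=r.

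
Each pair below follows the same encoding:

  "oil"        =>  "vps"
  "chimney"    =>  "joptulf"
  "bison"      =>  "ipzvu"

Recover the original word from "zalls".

steel

Compare letters: o→v is +7, i→p is +7, l→s is +7 — a constant shift. It's a constant shift of +7 (ROT7).
Undoing it on zalls: z−7=s, a−7=t, l−7=e, l−7=e, s−7=l.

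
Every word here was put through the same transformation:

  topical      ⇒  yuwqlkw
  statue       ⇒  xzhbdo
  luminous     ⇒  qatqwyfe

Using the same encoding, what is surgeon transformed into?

xayonyy

In topical: t→y is +5, o→u is +6, p→w is +7, i→q is +8 — the shift increases by 1 each position. Letter i (0-indexed) is shifted by i+5, so successive shifts are 5, 6, 7, ….
For surgeon: s+5=x, u+6=a, r+7=y, g+8=o, e+9=n, o+10=y, n+11=y.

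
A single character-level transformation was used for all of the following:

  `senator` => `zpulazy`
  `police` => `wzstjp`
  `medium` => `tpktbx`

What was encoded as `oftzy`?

Shifts by position in senator: pos 0: s→z (+7), pos 1: e→p (+11), pos 2: n→u (+7), pos 3: a→l (+11) — repeating every 2. It's a Vigenère-style cipher with numeric key [7,11]: position i shifts by key[i mod 2].
Reversing it on oftzy: o−7=h, f−11=u, t−7=m, z−11=o, y−7=r.

humor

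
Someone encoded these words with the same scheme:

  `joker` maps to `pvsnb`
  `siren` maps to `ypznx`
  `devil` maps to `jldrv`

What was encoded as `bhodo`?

In joker: j→p is +6, o→v is +7, k→s is +8, e→n is +9 — the shift increases by 1 each position. Each letter shifts forward by (position + 6), i.e. 6, 7, 8, … — the shift grows by one for each successive letter.
Undoing it on bhodo: b−6=v, h−7=a, o−8=g, d−9=u, o−10=e.

vague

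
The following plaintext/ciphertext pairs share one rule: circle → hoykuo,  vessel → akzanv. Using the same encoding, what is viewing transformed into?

The shift increases by 1 at each position, starting from +5: 5, 6, 7, ….
On viewing: v+5=a, i+6=o, e+7=l, w+8=e, i+9=r, n+10=x, g+11=r.

aolerxr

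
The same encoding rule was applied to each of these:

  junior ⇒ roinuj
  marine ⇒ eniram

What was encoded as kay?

yak

The output letters match the input read backwards: junior reversed is roinuj. It's just the letters in reverse order.
Undoing it on kay: then reverse → yak.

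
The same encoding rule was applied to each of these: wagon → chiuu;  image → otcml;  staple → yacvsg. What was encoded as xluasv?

Shifts by position in wagon: pos 0: w→c (+6), pos 1: a→h (+7), pos 2: g→i (+2), pos 3: o→u (+6), pos 4: n→u (+7) — repeating every 3. The shifts repeat in a cycle of length 3: positions 0,1,… shift by +6, +7, +2, then the pattern repeats.
Undoing it on xluasv: x−6=r, l−7=e, u−2=s, a−6=u, s−7=l, v−2=t.

result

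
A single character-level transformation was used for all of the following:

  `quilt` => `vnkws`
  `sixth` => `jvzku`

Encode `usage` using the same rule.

gicuw

The output letters match the input read backwards, each shifted +2: quilt reversed is tliuq. Two steps: reverse the string, then apply a Caesar shift of +2.
Applying it to usage: reverse → egasu; then shift: e+2=g, g+2=i, a+2=c, s+2=u, u+2=w.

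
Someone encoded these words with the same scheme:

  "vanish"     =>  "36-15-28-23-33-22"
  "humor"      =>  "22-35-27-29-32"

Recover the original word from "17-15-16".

v is letter #22 and maps to 36: an offset of 14. Each letter is replaced by its alphabet position (a=1..z=26) + 14.
Decoding 17-15-16: 17→(17−14)÷1=3=c, 15→(15−14)÷1=1=a, 16→(16−14)÷1=2=b.

cab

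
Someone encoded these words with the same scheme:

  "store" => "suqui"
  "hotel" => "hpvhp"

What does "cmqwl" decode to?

The shift increases by 1 at each position, starting from +0: 0, 1, 2, ….
Decoding cmqwl: c−0=c, m−1=l, q−2=o, w−3=t, l−4=h.

cloth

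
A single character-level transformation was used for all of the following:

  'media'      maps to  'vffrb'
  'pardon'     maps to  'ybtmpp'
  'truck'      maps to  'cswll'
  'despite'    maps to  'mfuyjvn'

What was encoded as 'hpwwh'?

young

A repeating key of period 3 is used — shifts +9, +1, +2 over and over.
Decoding hpwwh: h−9=y, p−1=o, w−2=u, w−9=n, h−1=g.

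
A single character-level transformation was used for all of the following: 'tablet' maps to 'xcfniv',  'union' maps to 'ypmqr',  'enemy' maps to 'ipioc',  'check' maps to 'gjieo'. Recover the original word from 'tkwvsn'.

Shifts by position in tablet: pos 0: t→x (+4), pos 1: a→c (+2), pos 2: b→f (+4), pos 3: l→n (+2) — repeating every 2. The shifts repeat in a cycle of length 2: positions 0,1,… shift by +4, +2, then the pattern repeats.
Undoing it on tkwvsn: t−4=p, k−2=i, w−4=s, v−2=t, s−4=o, n−2=l.

pistol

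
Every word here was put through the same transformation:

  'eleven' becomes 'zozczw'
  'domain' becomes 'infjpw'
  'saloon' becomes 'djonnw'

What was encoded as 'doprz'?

e(4)→z(25) and l(11)→o(14) fit y≡17x+9 (mod 26); the inverse of 17 mod 26 is 23. This is an affine cipher: with a=0,…,z=25, each position x becomes (17x+9) mod 26.
Decoding doprz: d(3)→23·(3−9)≡18=s; o(14)→23·(14−9)≡11=l; p(15)→23·(15−9)≡8=i; r(17)→23·(17−9)≡2=c; z(25)→23·(25−9)≡4=e (all mod 26).

slice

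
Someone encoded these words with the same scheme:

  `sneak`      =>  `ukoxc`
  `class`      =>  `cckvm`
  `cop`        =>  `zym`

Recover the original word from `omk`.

ace

The output letters match the input read backwards, each shifted +10: sneak reversed is kaens. The word is reversed, then every letter is shifted forward by 10.
Decoding omk: shift back: o−10=e, m−10=c, k−10=a → eca; then reverse → ace.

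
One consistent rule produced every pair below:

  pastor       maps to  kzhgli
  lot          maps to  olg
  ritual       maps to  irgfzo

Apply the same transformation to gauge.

tzftv

Each pair mirrors across the alphabet (p↔k, a↔z, s↔h): positions sum to 25. This is the alphabet-reversal cipher (Atbash): a becomes z, b becomes y, etc.
On gauge: g↔t, a↔z, u↔f, g↔t, e↔v.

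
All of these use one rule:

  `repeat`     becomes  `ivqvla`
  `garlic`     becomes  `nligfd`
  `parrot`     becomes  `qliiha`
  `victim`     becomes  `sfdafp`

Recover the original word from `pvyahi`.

mentor

This is an affine cipher: with a=0,…,z=25, each position x becomes (9x+11) mod 26.
Reversing it on pvyahi: p(15)→3·(15−11)≡12=m; v(21)→3·(21−11)≡4=e; y(24)→3·(24−11)≡13=n; a(0)→3·(0−11)≡19=t; h(7)→3·(7−11)≡14=o; i(8)→3·(8−11)≡17=r (all mod 26).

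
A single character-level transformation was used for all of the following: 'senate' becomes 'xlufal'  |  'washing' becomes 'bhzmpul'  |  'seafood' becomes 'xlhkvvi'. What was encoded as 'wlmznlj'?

Shifts by position in senate: pos 0: s→x (+5), pos 1: e→l (+7), pos 2: n→u (+7), pos 3: a→f (+5), pos 4: t→a (+7), pos 5: e→l (+7) — repeating every 3. The shifts repeat in a cycle of length 3: positions 0,1,… shift by +5, +7, +7, then the pattern repeats.
Reversing it on wlmznlj: w−5=r, l−7=e, m−7=f, z−5=u, n−7=g, l−7=e, j−5=e.

refugee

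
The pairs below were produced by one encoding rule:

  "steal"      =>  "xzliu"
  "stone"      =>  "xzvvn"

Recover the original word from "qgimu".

Each letter shifts forward by (position + 5), i.e. 5, 6, 7, … — the shift grows by one for each successive letter.
Reversing it on qgimu: q−5=l, g−6=a, i−7=b, m−8=e, u−9=l.

label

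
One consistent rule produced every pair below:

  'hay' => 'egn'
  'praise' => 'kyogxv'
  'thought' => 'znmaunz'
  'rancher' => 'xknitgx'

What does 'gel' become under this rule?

rkm

Read the word backwards and shift each letter +6.
On gel: reverse → leg; then shift: l+6=r, e+6=k, g+6=m.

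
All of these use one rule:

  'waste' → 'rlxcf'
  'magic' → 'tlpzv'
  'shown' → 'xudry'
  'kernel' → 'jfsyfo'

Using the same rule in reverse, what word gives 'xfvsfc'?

w(22)→r(17) and a(0)→l(11) fit y≡5x+11 (mod 26); the inverse of 5 mod 26 is 21. Each letter's alphabet position (a=0..z=25) is mapped through 5·x+11 mod 26 — an affine cipher.
Reversing it on xfvsfc: x(23)→21·(23−11)≡18=s; f(5)→21·(5−11)≡4=e; v(21)→21·(21−11)≡2=c; s(18)→21·(18−11)≡17=r; f(5)→21·(5−11)≡4=e; c(2)→21·(2−11)≡19=t (all mod 26).

secret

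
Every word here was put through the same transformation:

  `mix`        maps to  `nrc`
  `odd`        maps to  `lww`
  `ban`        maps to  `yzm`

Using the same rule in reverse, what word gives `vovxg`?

elect

Each pair mirrors across the alphabet (m↔n, i↔r, x↔c): positions sum to 25. Letters are reflected about the middle of the alphabet (position → 25−position): Atbash.
Reversing it on vovxg: v↔e, o↔l, v↔e, x↔c, g↔t.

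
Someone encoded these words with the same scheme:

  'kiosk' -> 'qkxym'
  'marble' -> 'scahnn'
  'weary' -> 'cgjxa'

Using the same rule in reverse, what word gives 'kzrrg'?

exile

Shifts by position in kiosk: pos 0: k→q (+6), pos 1: i→k (+2), pos 2: o→x (+9), pos 3: s→y (+6), pos 4: k→m (+2) — repeating every 3. The shifts repeat in a cycle of length 3: positions 0,1,… shift by +6, +2, +9, then the pattern repeats.
Reversing it on kzrrg: k−6=e, z−2=x, r−9=i, r−6=l, g−2=e.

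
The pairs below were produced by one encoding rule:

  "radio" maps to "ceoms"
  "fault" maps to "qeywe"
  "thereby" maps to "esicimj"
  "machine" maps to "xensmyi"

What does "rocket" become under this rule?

csnvie

The shift depends on letter class: consonant r→c is +11, but vowel a→e is +4. Vowels shift forward by 4 and consonants shift forward by 11.
Applying it to rocket: r(cons)+11=c, o(vowel)+4=s, c(cons)+11=n, k(cons)+11=v, e(vowel)+4=i, t(cons)+11=e.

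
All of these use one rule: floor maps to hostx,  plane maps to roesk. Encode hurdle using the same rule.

In floor: f→h is +2, l→o is +3, o→s is +4, o→t is +5 — the shift increases by 1 each position. Letter i (0-indexed) is shifted by i+2, so successive shifts are 2, 3, 4, ….
On hurdle: h+2=j, u+3=x, r+4=v, d+5=i, l+6=r, e+7=l.

jxvirl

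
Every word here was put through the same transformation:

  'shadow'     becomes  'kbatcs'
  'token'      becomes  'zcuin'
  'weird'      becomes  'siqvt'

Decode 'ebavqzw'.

charity

Each letter's alphabet position (a=0..z=25) is mapped through 15·x+0 mod 26 — an affine cipher.
Reversing it on ebavqzw: e(4)→7·(4−0)≡2=c; b(1)→7·(1−0)≡7=h; a(0)→7·(0−0)≡0=a; v(21)→7·(21−0)≡17=r; q(16)→7·(16−0)≡8=i; z(25)→7·(25−0)≡19=t; w(22)→7·(22−0)≡24=y (all mod 26).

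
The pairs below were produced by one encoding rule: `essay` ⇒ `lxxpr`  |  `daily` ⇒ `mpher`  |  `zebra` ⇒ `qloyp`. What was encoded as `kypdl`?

e(4)→l(11) and s(18)→x(23) fit y≡25x+15 (mod 26); the inverse of 25 mod 26 is 25. Each letter's alphabet position (a=0..z=25) is mapped through 25·x+15 mod 26 — an affine cipher.
Decoding kypdl: k(10)→25·(10−15)≡5=f; y(24)→25·(24−15)≡17=r; p(15)→25·(15−15)≡0=a; d(3)→25·(3−15)≡12=m; l(11)→25·(11−15)≡4=e (all mod 26).

frame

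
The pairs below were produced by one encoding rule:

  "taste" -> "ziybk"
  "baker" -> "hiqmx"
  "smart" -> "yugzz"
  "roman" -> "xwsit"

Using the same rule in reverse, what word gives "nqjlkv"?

Shifts by position in taste: pos 0: t→z (+6), pos 1: a→i (+8), pos 2: s→y (+6), pos 3: t→b (+8) — repeating every 2. A repeating key of period 2 is used — shifts +6, +8 over and over.
Decoding nqjlkv: n−6=h, q−8=i, j−6=d, l−8=d, k−6=e, v−8=n.

hidden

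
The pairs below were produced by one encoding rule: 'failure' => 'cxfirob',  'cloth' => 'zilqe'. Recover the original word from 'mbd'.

Compare letters: f→c is +23, a→x is +23, i→f is +23 — a constant shift. It's a constant shift of +23 (ROT23).
Undoing it on mbd: m−23=p, b−23=e, d−23=g.

peg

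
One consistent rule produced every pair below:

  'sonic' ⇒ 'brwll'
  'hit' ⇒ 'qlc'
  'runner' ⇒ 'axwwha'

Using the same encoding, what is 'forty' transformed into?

orach

Two shifts are in play — +3 for a/e/i/o/u, +9 for every other letter.
For forty: f(cons)+9=o, o(vowel)+3=r, r(cons)+9=a, t(cons)+9=c, y(cons)+9=h.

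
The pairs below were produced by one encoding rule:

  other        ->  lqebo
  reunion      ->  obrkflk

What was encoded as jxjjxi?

mammal

Every letter moves 23 places later in the alphabet, wrapping around z→a.
Reversing it on jxjjxi: j−23=m, x−23=a, j−23=m, j−23=m, x−23=a, i−23=l.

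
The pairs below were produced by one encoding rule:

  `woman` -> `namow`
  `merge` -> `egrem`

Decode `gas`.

sag

The output letters match the input read backwards: woman reversed is namow. It's just the letters in reverse order.
Undoing it on gas: then reverse → sag.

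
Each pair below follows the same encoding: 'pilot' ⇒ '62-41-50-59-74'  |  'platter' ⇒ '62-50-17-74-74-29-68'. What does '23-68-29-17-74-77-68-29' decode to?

creature

p(#16)→62 and i(#9)→41: differences scale by 3, so n = 3·pos + 14. The formula is n = 3×(alphabet index, a=1) + 14.
Decoding 23-68-29-17-74-77-68-29: 23→(23−14)÷3=3=c, 68→(68−14)÷3=18=r, 29→(29−14)÷3=5=e, 17→(17−14)÷3=1=a, 74→(74−14)÷3=20=t, 77→(77−14)÷3=21=u, 68→(68−14)÷3=18=r, 29→(29−14)÷3=5=e.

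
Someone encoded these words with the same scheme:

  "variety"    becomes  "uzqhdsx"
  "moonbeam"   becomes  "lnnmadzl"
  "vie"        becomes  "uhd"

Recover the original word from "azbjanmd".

backbone

Compare letters: v→u is +25, a→z is +25, r→q is +25 — a constant shift. This is a Caesar cipher with shift 25.
Undoing it on azbjanmd: a−25=b, z−25=a, b−25=c, j−25=k, a−25=b, n−25=o, m−25=n, d−25=e.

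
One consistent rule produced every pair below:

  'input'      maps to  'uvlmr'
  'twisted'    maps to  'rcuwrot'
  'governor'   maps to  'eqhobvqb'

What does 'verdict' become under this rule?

hobtuyr

i(8)→u(20) and n(13)→v(21) fit y≡21x+8 (mod 26); the inverse of 21 mod 26 is 5. Treating letters as 0–25, the rule is x ↦ 21x + 8 (mod 26).
For verdict: v(21)→21·21+8≡7=h; e(4)→21·4+8≡14=o; r(17)→21·17+8≡1=b; d(3)→21·3+8≡19=t; i(8)→21·8+8≡20=u; c(2)→21·2+8≡24=y; t(19)→21·19+8≡17=r (all mod 26).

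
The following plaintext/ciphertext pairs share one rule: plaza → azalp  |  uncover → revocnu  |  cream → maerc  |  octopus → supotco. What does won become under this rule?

now

The output letters match the input read backwards: plaza reversed is azalp. It's just the letters in reverse order.
Applying it to won: reverse → now.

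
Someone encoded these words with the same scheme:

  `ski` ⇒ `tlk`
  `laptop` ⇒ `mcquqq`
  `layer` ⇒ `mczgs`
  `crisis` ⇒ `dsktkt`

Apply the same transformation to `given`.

hkwgo

The shift depends on letter class: consonant s→t is +1, but vowel i→k is +2. Two shifts are in play — +2 for a/e/i/o/u, +1 for every other letter.
For given: g(cons)+1=h, i(vowel)+2=k, v(cons)+1=w, e(vowel)+2=g, n(cons)+1=o.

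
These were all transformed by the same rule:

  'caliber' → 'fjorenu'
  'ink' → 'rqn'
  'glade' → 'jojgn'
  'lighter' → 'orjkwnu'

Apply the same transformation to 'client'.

The shift depends on letter class: consonant c→f is +3, but vowel a→j is +9. The rule splits by letter class: vowels +9, consonants +3.
On client: c(cons)+3=f, l(cons)+3=o, i(vowel)+9=r, e(vowel)+9=n, n(cons)+3=q, t(cons)+3=w.

fornqw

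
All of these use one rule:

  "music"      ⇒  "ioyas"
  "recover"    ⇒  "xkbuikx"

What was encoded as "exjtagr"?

laundry

The output letters match the input read backwards, each shifted +6: music reversed is cisum. The word is reversed, then every letter is shifted forward by 6.
Undoing it on exjtagr: shift back: e−6=y, x−6=r, j−6=d, t−6=n, a−6=u, g−6=a, r−6=l → yrdnual; then reverse → laundry.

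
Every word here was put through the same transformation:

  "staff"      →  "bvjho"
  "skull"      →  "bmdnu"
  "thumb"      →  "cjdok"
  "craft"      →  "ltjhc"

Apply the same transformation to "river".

akega

Shifts by position in staff: pos 0: s→b (+9), pos 1: t→v (+2), pos 2: a→j (+9), pos 3: f→h (+2) — repeating every 2. It's a Vigenère-style cipher with numeric key [9,2]: position i shifts by key[i mod 2].
On river: r+9=a, i+2=k, v+9=e, e+2=g, r+9=a.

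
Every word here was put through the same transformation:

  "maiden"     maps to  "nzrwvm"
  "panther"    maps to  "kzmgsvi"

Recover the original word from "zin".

arm

Each pair mirrors across the alphabet (m↔n, a↔z, i↔r): positions sum to 25. Letters are reflected about the middle of the alphabet (position → 25−position): Atbash.
Reversing it on zin: z↔a, i↔r, n↔m.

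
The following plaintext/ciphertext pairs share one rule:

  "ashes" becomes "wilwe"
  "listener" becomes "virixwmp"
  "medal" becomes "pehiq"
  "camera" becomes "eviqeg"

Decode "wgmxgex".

tactics

The output letters match the input read backwards, each shifted +4: ashes reversed is sehsa. Two steps: reverse the string, then apply a Caesar shift of +4.
Decoding wgmxgex: shift back: w−4=s, g−4=c, m−4=i, x−4=t, g−4=c, e−4=a, x−4=t → scitcat; then reverse → tactics.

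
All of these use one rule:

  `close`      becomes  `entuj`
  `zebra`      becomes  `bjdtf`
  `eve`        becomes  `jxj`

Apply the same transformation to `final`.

The shift depends on letter class: consonant c→e is +2, but vowel o→t is +5. Two shifts are in play — +5 for a/e/i/o/u, +2 for every other letter.
On final: f(cons)+2=h, i(vowel)+5=n, n(cons)+2=p, a(vowel)+5=f, l(cons)+2=n.

hnpfn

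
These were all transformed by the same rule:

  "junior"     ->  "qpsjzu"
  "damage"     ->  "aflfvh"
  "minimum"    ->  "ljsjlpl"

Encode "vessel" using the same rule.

whbbhe

Each letter's alphabet position (a=0..z=25) is mapped through 7·x+5 mod 26 — an affine cipher.
On vessel: v(21)→7·21+5≡22=w; e(4)→7·4+5≡7=h; s(18)→7·18+5≡1=b; s(18)→7·18+5≡1=b; e(4)→7·4+5≡7=h; l(11)→7·11+5≡4=e (all mod 26).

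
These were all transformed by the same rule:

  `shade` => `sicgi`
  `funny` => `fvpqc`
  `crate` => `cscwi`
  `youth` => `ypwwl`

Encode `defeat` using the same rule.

dfhhey

In shade: s→s is +0, h→i is +1, a→c is +2, d→g is +3 — the shift increases by 1 each position. Each letter shifts forward by its position index (0, 1, 2, …) — the shift grows by one for each successive letter.
Applying it to defeat: d+0=d, e+1=f, f+2=h, e+3=h, a+4=e, t+5=y.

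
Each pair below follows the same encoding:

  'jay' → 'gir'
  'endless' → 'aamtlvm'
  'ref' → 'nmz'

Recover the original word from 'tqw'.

The output letters match the input read backwards, each shifted +8: jay reversed is yaj. Read the word backwards and shift each letter +8.
Reversing it on tqw: shift back: t−8=l, q−8=i, w−8=o → lio; then reverse → oil.

oil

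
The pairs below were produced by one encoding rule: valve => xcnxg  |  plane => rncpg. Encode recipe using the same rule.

tgekrg

Compare letters: v→x is +2, a→c is +2, l→n is +2 — a constant shift. This is a Caesar cipher with shift 2.
On recipe: r+2=t, e+2=g, c+2=e, i+2=k, p+2=r, e+2=g.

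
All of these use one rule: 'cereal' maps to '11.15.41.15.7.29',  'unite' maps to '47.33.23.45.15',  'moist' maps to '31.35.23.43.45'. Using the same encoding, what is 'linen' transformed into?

c(#3)→11 and e(#5)→15: differences scale by 2, so n = 2·pos + 5. With a=1..z=26, the number is 2·pos + 5.
For linen: l=12→29, i=9→23, n=14→33, e=5→15, n=14→33.

29.23.33.15.33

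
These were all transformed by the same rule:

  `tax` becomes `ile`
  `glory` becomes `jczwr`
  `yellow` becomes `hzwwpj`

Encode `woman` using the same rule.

The word is reversed, then every letter is shifted forward by 11.
Applying it to woman: reverse → namow; then shift: n+11=y, a+11=l, m+11=x, o+11=z, w+11=h.

ylxzh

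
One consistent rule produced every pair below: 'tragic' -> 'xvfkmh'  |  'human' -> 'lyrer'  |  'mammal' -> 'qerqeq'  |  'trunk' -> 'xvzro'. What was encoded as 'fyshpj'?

Shifts by position in tragic: pos 0: t→x (+4), pos 1: r→v (+4), pos 2: a→f (+5), pos 3: g→k (+4), pos 4: i→m (+4), pos 5: c→h (+5) — repeating every 3. It's a Vigenère-style cipher with numeric key [4,4,5]: position i shifts by key[i mod 3].
Decoding fyshpj: f−4=b, y−4=u, s−5=n, h−4=d, p−4=l, j−5=e.

bundle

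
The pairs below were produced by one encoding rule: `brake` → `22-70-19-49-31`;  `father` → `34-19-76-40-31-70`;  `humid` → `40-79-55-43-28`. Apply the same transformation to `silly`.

73-43-52-52-91

b(#2)→22 and r(#18)→70: differences scale by 3, so n = 3·pos + 16. With a=1..z=26, the number is 3·pos + 16.
On silly: s=19→73, i=9→43, l=12→52, l=12→52, y=25→91.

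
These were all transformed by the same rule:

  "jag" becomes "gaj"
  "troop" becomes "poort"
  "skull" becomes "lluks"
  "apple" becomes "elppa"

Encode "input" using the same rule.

The output letters match the input read backwards: jag reversed is gaj. The word is simply reversed.
For input: reverse → tupni.

tupni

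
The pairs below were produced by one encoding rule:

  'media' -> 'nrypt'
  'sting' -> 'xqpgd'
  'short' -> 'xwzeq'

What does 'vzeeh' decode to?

worry

m(12)→n(13) and e(4)→r(17) fit y≡19x+19 (mod 26); the inverse of 19 mod 26 is 11. Treating letters as 0–25, the rule is x ↦ 19x + 19 (mod 26).
Undoing it on vzeeh: v(21)→11·(21−19)≡22=w; z(25)→11·(25−19)≡14=o; e(4)→11·(4−19)≡17=r; e(4)→11·(4−19)≡17=r; h(7)→11·(7−19)≡24=y (all mod 26).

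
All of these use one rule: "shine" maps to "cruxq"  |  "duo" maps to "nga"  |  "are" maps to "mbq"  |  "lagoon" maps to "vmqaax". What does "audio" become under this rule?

Two shifts are in play — +12 for a/e/i/o/u, +10 for every other letter.
On audio: a(vowel)+12=m, u(vowel)+12=g, d(cons)+10=n, i(vowel)+12=u, o(vowel)+12=a.

mgnua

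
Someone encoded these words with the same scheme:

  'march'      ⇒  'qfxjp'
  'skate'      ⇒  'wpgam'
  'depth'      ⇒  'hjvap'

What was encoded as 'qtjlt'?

In march: m→q is +4, a→f is +5, r→x is +6, c→j is +7 — the shift increases by 1 each position. Each letter shifts forward by (position + 4), i.e. 4, 5, 6, … — the shift grows by one for each successive letter.
Reversing it on qtjlt: q−4=m, t−5=o, j−6=d, l−7=e, t−8=l.

model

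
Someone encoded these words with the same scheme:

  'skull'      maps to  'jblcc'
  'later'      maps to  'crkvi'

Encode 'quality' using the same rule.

hlrczkp

Compare letters: s→j is +17, k→b is +17, u→l is +17 — a constant shift. Each letter is shifted forward by 17 in the alphabet (a Caesar shift of +17).
Applying it to quality: q+17=h, u+17=l, a+17=r, l+17=c, i+17=z, t+17=k, y+17=p.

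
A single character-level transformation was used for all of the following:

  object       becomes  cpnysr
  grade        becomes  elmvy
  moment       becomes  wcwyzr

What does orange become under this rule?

clmzey

Treating letters as 0–25, the rule is x ↦ 3x + 12 (mod 26).
Applying it to orange: o(14)→3·14+12≡2=c; r(17)→3·17+12≡11=l; a(0)→3·0+12≡12=m; n(13)→3·13+12≡25=z; g(6)→3·6+12≡4=e; e(4)→3·4+12≡24=y (all mod 26).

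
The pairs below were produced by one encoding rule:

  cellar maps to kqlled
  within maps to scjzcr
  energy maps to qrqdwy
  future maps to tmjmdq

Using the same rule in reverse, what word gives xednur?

pardon

c(2)→k(10) and e(4)→q(16) fit y≡3x+4 (mod 26); the inverse of 3 mod 26 is 9. Each letter's alphabet position (a=0..z=25) is mapped through 3·x+4 mod 26 — an affine cipher.
Undoing it on xednur: x(23)→9·(23−4)≡15=p; e(4)→9·(4−4)≡0=a; d(3)→9·(3−4)≡17=r; n(13)→9·(13−4)≡3=d; u(20)→9·(20−4)≡14=o; r(17)→9·(17−4)≡13=n (all mod 26).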